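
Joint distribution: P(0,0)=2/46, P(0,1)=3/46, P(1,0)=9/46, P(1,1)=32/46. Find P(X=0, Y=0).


Read from table: P(X=0, Y=0) = 2/46 = 1/23

1/23


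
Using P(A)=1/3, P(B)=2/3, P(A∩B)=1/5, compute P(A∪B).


P(A∪B) = P(A) + P(B) - P(A∩B)
= 1/3 + 2/3 - 1/5 = 4/5

4/5


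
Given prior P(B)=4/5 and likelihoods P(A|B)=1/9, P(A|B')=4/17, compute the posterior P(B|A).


P(A) = P(A|B)P(B) + P(A|B')P(B') = 1/9*4/5 + 4/17*1/5 = 104/765
P(B|A) = P(A|B)P(B)/P(A) = (4/45)/(104/765) = 17/26

17/26


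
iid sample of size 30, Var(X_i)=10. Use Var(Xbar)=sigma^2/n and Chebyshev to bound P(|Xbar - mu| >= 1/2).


Var(Xbar) = Var(X)/n = 10/30
Chebyshev: P(|Xbar-mu| >= 1/2) <= Var(Xbar)/(1/2)^2 = (1/3)/(1/4) = 4/3
Bound exceeds 1, so trivial bound: 1

1


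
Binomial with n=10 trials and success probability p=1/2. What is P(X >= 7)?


P(X>=7) = P(X=7) + P(X=8) + P(X=9) + P(X=10)
= 15/128 + 45/1024 + 5/512 + 1/1024
= 11/64

11/64


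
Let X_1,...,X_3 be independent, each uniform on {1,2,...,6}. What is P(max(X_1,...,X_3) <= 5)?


P(max <= 5) = P(all X_i <= 5) = (P(X_1 <= 5))^3
= (5/6)^3 = 125/216

125/216


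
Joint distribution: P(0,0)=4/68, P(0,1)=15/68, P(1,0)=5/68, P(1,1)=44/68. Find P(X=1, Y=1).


Read from table: P(X=1, Y=1) = 44/68 = 11/17

11/17


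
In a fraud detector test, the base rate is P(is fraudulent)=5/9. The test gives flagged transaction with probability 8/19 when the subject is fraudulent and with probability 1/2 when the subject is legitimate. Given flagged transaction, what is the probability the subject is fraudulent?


P(A) = P(A|B)P(B) + P(A|B')P(B') = 8/19*5/9 + 1/2*4/9 = 26/57
P(B|A) = P(A|B)P(B)/P(A) = (40/171)/(26/57) = 20/39

20/39


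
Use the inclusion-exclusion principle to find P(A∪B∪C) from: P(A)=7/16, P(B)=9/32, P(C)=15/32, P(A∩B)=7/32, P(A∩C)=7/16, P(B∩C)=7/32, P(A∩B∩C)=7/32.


P(A∪B∪C) = P(A)+P(B)+P(C) - P(AB)-P(AC)-P(BC) + P(ABC)
= 7/16+9/32+15/32 - 7/32-7/16-7/32 + 7/32
= 17/32

17/32


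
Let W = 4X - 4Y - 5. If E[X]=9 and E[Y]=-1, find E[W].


E[4X - 4Y - 5] = 4*E[X] - 4*E[Y] - 5
= (4)*(9) + (-4)*(-1) + (-5)
= 36 + 4 - 5 = 35

35


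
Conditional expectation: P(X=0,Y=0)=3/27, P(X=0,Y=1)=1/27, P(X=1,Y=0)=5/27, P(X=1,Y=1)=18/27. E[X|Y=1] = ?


P(Y=1) = 19/27
E[X|Y=1] = (0*1 + 1*18)/19 = 18/19

18/19


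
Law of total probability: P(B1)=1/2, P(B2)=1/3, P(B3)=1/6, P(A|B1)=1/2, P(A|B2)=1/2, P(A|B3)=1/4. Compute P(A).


P(A) = P(A|B1)P(B1) + P(A|B2)P(B2) + P(A|B3)P(B3)
= 1/2*1/2 + 1/2*1/3 + 1/4*1/6
= 1/4 + 1/6 + 1/24 = 11/24

11/24


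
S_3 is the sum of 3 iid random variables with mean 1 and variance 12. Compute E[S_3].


E[S_n] = n*E[X_1] = 3*1 = 3

3


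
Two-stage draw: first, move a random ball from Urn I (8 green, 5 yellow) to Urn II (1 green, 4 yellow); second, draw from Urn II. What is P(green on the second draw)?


P(transfer green) = 8/13; P(transfer yellow) = 5/13
If green transferred: Urn II has 2 green of 6, so P(green|green moved) = 1/3
If yellow transferred: Urn II has 1 green of 6, so P(green|yellow moved) = 1/6
By total probability: P(green) = 8/13*1/3 + 5/13*1/6 = 7/26

7/26


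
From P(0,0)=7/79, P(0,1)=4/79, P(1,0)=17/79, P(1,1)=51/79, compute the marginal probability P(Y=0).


P(Y=0) = P(0,0)+P(1,0) = 7/79 + 17/79 = 24/79

24/79


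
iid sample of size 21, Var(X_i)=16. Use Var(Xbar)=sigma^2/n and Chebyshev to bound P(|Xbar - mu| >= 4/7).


Var(Xbar) = Var(X)/n = 16/21
Chebyshev: P(|Xbar-mu| >= 4/7) <= Var(Xbar)/(4/7)^2 = (16/21)/(16/49) = 7/3
Bound exceeds 1, so trivial bound: 1

1


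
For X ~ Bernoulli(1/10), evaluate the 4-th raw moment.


For Bernoulli: X in {0,1}
E[X^4] = 0^4*(1-1/10) + 1^4*1/10 = 1/10

1/10


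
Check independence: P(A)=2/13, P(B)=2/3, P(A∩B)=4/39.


P(A)*P(B) = 2/13*2/3 = 4/39
P(A∩B) = 4/39, which equals P(A)P(B), so independent

Yes, A and B are independent


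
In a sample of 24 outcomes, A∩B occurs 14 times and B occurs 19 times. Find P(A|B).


P(A|B) = P(A∩B)/P(B) = (14/24)/(19/24) = 14/19

14/19


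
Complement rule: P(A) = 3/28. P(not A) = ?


P(A') = 1 - P(A) = 1 - 3/28 = 25/28

25/28


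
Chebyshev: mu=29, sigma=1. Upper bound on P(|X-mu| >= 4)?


k = 4/1 = 4
Chebyshev: P(|X-mu| >= k*sigma) <= 1/k^2 = 1/4^2 = 1/16

1/16


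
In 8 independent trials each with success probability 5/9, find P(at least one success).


P(at least one) = 1 - P(none)
P(none) = (1 - 5/9)^8 = (4/9)^8 = 65536/43046721
P(at least one) = 1 - 65536/43046721 = 42981185/43046721

42981185/43046721


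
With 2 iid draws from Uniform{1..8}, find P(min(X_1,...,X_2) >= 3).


P(min >= 3) = P(all X_i >= 3) = (P(X_1 >= 3))^2
= (6/8)^2 = (3/4)^2 = 9/16

9/16


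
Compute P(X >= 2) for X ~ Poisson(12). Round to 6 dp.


P(X>=2) = 1 - P(X<=1) = 1 - (e^(-12)*12^0/0! + e^(-12)*12^1/1!)
≈ 1 - (0.0000061442 + 0.0000737305)
= 1 - 0.0000798747 = 0.9999201253
≈ 0.999920

0.999920


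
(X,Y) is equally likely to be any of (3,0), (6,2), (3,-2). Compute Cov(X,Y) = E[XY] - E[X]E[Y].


E[X]=4, E[Y]=0, E[XY]=2
Cov(X,Y) = E[XY] - E[X]E[Y] = 2 - 4*0 = 2

2


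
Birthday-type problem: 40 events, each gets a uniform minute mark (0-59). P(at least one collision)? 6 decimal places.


P(all different) = prod((60-i)/60 for i=0..39) = 0.000000
P(at least one match) = 1 - 0.000000 = 1.000000

1.000000


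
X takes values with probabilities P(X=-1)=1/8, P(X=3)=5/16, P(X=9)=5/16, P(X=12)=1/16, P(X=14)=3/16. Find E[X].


E[X] = sum(x * P(x))
= -1*1/8 + 3*5/16 + 9*5/16 + 12*1/16 + 14*3/16
= 7

7


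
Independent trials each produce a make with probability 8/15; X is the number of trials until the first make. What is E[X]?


For geometric (trials until first success), E[X] = 1/p = 1/(8/15) = 15/8

15/8


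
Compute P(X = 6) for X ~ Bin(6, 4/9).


P(X=6) = C(6,6) * p^6 * (1-p)^0
= 1 * 4096/531441 * 1
= 4096/531441

4096/531441


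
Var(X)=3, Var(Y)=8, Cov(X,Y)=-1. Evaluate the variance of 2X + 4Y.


Var(2X + 4Y) = 2^2*Var(X) + 4^2*Var(Y) + 2*2*4*Cov(X,Y)
= 4*3 + 16*8 + 16*(-1)
= 12 + 128 - 16 = 124

124


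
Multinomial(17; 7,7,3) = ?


17! = 355687428096000
Denominator: 7!=5040 * 7!=5040 * 3!=6
Coefficient = 355687428096000 / 152409600 = 2333760

2333760


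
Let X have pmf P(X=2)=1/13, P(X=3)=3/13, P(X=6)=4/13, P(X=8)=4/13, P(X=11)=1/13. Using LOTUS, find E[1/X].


E[1/X] = sum(g(x)*P(x))
= 1/2*1/13 + 1/3*3/13 + 1/6*4/13 + 1/8*4/13 + 1/11*1/13
= 7/33

7/33


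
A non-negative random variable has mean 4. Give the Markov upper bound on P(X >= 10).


Markov: P(X >= a) <= E[X]/a
P(X >= 10) <= 4/10 = 2/5

2/5


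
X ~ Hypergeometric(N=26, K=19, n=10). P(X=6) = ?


P(X=6) = C(19,6)*C(7,4) / C(26,10)
= 27132*35 / 5311735
= 949620/5311735 = 588/3289

588/3289


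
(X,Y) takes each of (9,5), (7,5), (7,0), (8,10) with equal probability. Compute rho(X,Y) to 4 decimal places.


Cov(X,Y) = 1.2500, Var(X) = 0.6875, Var(Y) = 12.5000
rho = Cov/(sqrt(VarX)*sqrt(VarY)) = 0.4264

0.4264


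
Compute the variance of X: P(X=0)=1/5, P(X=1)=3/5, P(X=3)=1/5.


E[X] = 6/5, E[X^2] = 12/5
Var(X) = E[X^2] - (E[X])^2 = 12/5 - (6/5)^2 = 24/25

24/25


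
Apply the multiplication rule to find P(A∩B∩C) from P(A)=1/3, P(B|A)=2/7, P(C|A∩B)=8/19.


P(A∩B∩C) = P(A) * P(B|A) * P(C|A∩B)
= 1/3 * 2/7 * 8/19
= 2/21 * 8/19 = 16/399

16/399


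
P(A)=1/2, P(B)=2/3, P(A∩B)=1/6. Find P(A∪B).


P(A∪B) = P(A) + P(B) - P(A∩B)
= 1/2 + 2/3 - 1/6 = 1

1


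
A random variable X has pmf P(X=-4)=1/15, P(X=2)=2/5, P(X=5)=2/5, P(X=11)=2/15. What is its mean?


E[X] = sum(x * P(x))
= -4*1/15 + 2*2/5 + 5*2/5 + 11*2/15
= 4

4


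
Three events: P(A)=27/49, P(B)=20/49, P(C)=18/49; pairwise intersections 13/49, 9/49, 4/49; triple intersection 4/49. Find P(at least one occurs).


P(A∪B∪C) = P(A)+P(B)+P(C) - P(AB)-P(AC)-P(BC) + P(ABC)
= 27/49+20/49+18/49 - 13/49-9/49-4/49 + 4/49
= 43/49

43/49


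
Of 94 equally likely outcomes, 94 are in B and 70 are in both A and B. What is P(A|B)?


P(A|B) = P(A∩B)/P(B) = (70/94)/(94/94) = 70/94 = 35/47

35/47


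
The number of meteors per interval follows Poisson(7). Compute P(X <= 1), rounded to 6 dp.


P(X<=1) = e^(-7)*7^0/0! + e^(-7)*7^1/1!
≈ 0.0009118820 + 0.0063831738
= 0.0072950558
≈ 0.007295

0.007295


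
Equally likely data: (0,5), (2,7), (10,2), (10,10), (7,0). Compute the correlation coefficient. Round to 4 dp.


Cov(X,Y) = -1.0400, Var(X) = 16.9600, Var(Y) = 12.5600
rho = Cov/(sqrt(VarX)*sqrt(VarY)) = -0.0713

-0.0713


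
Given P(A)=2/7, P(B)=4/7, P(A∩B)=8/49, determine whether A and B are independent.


P(A)*P(B) = 2/7*4/7 = 8/49
P(A∩B) = 8/49, which equals P(A)P(B), so independent

Yes, A and B are independent


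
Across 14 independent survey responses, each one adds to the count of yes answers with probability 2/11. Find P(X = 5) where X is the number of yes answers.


P(X=5) = C(14,5) * p^5 * (1-p)^9
= 2002 * 32/161051 * 387420489/2357947691
= 2256336927936/34522712143931

2256336927936/34522712143931


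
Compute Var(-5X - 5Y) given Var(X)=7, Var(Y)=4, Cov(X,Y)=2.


Var(-5X - 5Y) = (-5)^2*Var(X) + (-5)^2*Var(Y) + 2*(-5)*(-5)*Cov(X,Y)
= 25*7 + 25*4 + 50*2
= 175 + 100 + 100 = 375

375


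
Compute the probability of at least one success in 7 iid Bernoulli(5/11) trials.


P(at least one) = 1 - P(none)
P(none) = (1 - 5/11)^7 = (6/11)^7 = 279936/19487171
P(at least one) = 1 - 279936/19487171 = 19207235/19487171

19207235/19487171


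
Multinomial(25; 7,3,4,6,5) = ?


25! = 15511210043330985984000000
Denominator: 7!=5040 * 3!=6 * 4!=24 * 6!=720 * 5!=120
Coefficient = 15511210043330985984000000 / 62705664000 = 247365374256000

247365374256000


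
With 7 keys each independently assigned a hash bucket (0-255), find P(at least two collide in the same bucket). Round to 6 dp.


P(all different) = prod((256-i)/256 for i=0..6) = 0.920596
P(at least one match) = 1 - 0.920596 = 0.079404

0.079404


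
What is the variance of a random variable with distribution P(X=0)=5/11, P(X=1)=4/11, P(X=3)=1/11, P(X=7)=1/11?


E[X] = 14/11, E[X^2] = 62/11
Var(X) = E[X^2] - (E[X])^2 = 62/11 - (14/11)^2 = 486/121

486/121


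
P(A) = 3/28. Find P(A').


P(A') = 1 - P(A) = 1 - 3/28 = 25/28

25/28


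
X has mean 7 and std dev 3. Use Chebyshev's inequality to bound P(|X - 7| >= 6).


k = 6/3 = 2
Chebyshev: P(|X-mu| >= k*sigma) <= 1/k^2 = 1/2^2 = 1/4

1/4


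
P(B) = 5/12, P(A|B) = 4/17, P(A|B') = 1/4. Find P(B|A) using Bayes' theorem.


P(A) = P(A|B)P(B) + P(A|B')P(B') = 4/17*5/12 + 1/4*7/12 = 199/816
P(B|A) = P(A|B)P(B)/P(A) = (5/51)/(199/816) = 80/199

80/199


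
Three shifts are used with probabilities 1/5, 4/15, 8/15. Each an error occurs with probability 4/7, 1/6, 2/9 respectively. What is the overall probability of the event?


P(A) = P(A|B1)P(B1) + P(A|B2)P(B2) + P(A|B3)P(B3)
= 4/7*1/5 + 1/6*4/15 + 2/9*8/15
= 4/35 + 2/45 + 16/135 = 262/945

262/945


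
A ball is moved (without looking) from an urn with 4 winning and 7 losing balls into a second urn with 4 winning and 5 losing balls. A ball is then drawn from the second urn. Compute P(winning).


P(transfer winning) = 4/11; P(transfer losing) = 7/11
If winning transferred: Urn II has 5 winning of 10, so P(winning|winning moved) = 1/2
If losing transferred: Urn II has 4 winning of 10, so P(winning|losing moved) = 2/5
By total probability: P(winning) = 4/11*1/2 + 7/11*2/5 = 24/55

24/55


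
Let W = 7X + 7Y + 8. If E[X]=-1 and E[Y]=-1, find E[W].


E[7X + 7Y + 8] = 7*E[X] + 7*E[Y] + 8
= (7)*(-1) + (7)*(-1) + (8)
= -7 - 7 + 8 = -6

-6


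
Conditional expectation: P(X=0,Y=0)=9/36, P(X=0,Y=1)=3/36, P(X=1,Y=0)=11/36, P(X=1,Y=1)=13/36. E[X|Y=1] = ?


P(Y=1) = 16/36
E[X|Y=1] = (0*3 + 1*13)/16 = 13/16

13/16


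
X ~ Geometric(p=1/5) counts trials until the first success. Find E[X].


For geometric (trials until first success), E[X] = 1/p = 1/(1/5) = 5

5


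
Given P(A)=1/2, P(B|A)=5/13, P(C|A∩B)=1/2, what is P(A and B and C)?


P(A∩B∩C) = P(A) * P(B|A) * P(C|A∩B)
= 1/2 * 5/13 * 1/2
= 5/26 * 1/2 = 5/52

5/52


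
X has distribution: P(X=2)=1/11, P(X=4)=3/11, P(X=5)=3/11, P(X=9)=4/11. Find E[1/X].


E[1/X] = sum(g(x)*P(x))
= 1/2*1/11 + 1/4*3/11 + 1/5*3/11 + 1/9*4/11
= 413/1980

413/1980


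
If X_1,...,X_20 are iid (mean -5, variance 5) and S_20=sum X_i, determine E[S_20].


E[S_n] = n*E[X_1] = 20*-5 = -100

-100


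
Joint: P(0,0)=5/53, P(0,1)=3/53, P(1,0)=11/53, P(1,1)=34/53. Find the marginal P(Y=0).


P(Y=0) = P(0,0)+P(1,0) = 5/53 + 11/53 = 16/53

16/53


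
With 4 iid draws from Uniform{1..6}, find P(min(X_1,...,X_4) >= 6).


P(min >= 6) = P(all X_i >= 6) = (P(X_1 >= 6))^4
= (1/6)^4 = 1/1296

1/1296


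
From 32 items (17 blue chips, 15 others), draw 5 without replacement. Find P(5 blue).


P(X=5) = C(17,5)*C(15,0) / C(32,5)
= 6188*1 / 201376
= 6188/201376 = 221/7192

221/7192


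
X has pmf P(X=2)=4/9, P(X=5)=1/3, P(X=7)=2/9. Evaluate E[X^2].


E[X^2] = sum(x^2 * P(x))
= 4*4/9 + 25*1/3 + 49*2/9
= 21

21


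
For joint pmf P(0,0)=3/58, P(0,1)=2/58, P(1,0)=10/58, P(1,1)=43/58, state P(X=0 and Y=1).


Read from table: P(X=0, Y=1) = 2/58 = 1/29

1/29


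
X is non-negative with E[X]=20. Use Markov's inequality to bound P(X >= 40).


Markov: P(X >= a) <= E[X]/a
P(X >= 40) <= 20/40 = 1/2

1/2


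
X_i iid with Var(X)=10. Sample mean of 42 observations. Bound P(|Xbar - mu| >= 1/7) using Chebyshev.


Var(Xbar) = Var(X)/n = 10/42
Chebyshev: P(|Xbar-mu| >= 1/7) <= Var(Xbar)/(1/7)^2 = (5/21)/(1/49) = 35/3
Bound exceeds 1, so trivial bound: 1

1


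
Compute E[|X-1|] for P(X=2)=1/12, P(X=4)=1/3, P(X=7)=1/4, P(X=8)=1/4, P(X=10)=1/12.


E[|X-1|] = sum(g(x)*P(x))
= 1*1/12 + 3*1/3 + 6*1/4 + 7*1/4 + 9*1/12
= 61/12

61/12


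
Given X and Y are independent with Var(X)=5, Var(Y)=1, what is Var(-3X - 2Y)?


Independence => Cov(X,Y)=0
Var(-3X - 2Y) = (-3)^2*Var(X) + (-2)^2*Var(Y)
= 9*5 + 4*1 = 49

49


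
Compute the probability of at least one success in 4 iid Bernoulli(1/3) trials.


P(at least one) = 1 - P(none)
P(none) = (1 - 1/3)^4 = (2/3)^4 = 16/81
P(at least one) = 1 - 16/81 = 65/81

65/81


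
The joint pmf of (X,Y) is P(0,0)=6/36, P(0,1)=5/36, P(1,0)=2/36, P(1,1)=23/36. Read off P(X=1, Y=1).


Read from table: P(X=1, Y=1) = 23/36

23/36


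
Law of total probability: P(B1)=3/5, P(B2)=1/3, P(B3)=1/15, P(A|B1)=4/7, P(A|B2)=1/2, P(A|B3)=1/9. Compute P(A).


P(A) = P(A|B1)P(B1) + P(A|B2)P(B2) + P(A|B3)P(B3)
= 4/7*3/5 + 1/2*1/3 + 1/9*1/15
= 12/35 + 1/6 + 1/135 = 977/1890

977/1890


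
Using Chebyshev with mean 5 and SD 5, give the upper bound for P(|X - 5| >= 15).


k = 15/5 = 3
Chebyshev: P(|X-mu| >= k*sigma) <= 1/k^2 = 1/3^2 = 1/9

1/9


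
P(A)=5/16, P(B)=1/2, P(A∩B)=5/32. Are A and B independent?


P(A)*P(B) = 5/16*1/2 = 5/32
P(A∩B) = 5/32, which equals P(A)P(B), so independent

Yes, A and B are independent


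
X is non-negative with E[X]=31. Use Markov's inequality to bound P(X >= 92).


Markov: P(X >= a) <= E[X]/a
P(X >= 92) <= 31/92

31/92


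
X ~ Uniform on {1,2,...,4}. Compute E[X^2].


E[X^2] = (1/4) * sum(x^2 for x=1..4)
= 30/4 = 15/2

15/2


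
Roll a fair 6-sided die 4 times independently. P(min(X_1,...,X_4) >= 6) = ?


P(min >= 6) = P(all X_i >= 6) = (P(X_1 >= 6))^4
= (1/6)^4 = 1/1296

1/1296


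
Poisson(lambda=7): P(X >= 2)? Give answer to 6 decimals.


P(X>=2) = 1 - P(X<=1) = 1 - (e^(-7)*7^0/0! + e^(-7)*7^1/1!)
≈ 1 - (0.0009118820 + 0.0063831738)
= 1 - 0.0072950558 = 0.9927049442
≈ 0.992705

0.992705


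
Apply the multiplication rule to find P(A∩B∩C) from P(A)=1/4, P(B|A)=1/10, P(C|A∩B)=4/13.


P(A∩B∩C) = P(A) * P(B|A) * P(C|A∩B)
= 1/4 * 1/10 * 4/13
= 1/40 * 4/13 = 1/130

1/130


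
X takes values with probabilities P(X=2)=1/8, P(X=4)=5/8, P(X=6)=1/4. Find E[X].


E[X] = sum(x * P(x))
= 2*1/8 + 4*5/8 + 6*1/4
= 17/4

17/4


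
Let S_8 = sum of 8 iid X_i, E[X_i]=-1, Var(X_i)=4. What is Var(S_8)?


By independence, Var(S_n) = n*Var(X_1) = 8*4 = 32

32


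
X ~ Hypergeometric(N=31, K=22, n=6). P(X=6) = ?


P(X=6) = C(22,6)*C(9,0) / C(31,6)
= 74613*1 / 736281
= 74613/736281 = 3553/35061

3553/35061


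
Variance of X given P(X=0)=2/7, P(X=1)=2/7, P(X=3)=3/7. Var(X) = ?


E[X] = 11/7, E[X^2] = 29/7
Var(X) = E[X^2] - (E[X])^2 = 29/7 - (11/7)^2 = 82/49

82/49


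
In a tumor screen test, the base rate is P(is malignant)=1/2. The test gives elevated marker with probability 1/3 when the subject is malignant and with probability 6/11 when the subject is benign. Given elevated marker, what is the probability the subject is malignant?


P(A) = P(A|B)P(B) + P(A|B')P(B') = 1/3*1/2 + 6/11*1/2 = 29/66
P(B|A) = P(A|B)P(B)/P(A) = (1/6)/(29/66) = 11/29

11/29


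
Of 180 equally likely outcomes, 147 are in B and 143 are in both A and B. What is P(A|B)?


P(A|B) = P(A∩B)/P(B) = (143/180)/(147/180) = 143/147

143/147


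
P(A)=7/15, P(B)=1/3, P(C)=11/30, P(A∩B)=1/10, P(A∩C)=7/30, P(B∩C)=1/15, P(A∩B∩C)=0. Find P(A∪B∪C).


P(A∪B∪C) = P(A)+P(B)+P(C) - P(AB)-P(AC)-P(BC) + P(ABC)
= 7/15+1/3+11/30 - 1/10-7/30-1/15 + 0
= 23/30

23/30


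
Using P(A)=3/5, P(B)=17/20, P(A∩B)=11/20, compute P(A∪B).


P(A∪B) = P(A) + P(B) - P(A∩B)
= 3/5 + 17/20 - 11/20 = 9/10

9/10


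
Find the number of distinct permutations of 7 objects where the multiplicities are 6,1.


7! = 5040
Denominator: 6!=720 * 1!=1
Coefficient = 5040 / 720 = 7

7


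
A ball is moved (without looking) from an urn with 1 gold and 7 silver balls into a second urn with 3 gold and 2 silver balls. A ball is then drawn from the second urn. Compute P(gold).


P(transfer gold) = 1/8; P(transfer silver) = 7/8
If gold transferred: Urn II has 4 gold of 6, so P(gold|gold moved) = 2/3
If silver transferred: Urn II has 3 gold of 6, so P(gold|silver moved) = 1/2
By total probability: P(gold) = 1/8*2/3 + 7/8*1/2 = 25/48

25/48


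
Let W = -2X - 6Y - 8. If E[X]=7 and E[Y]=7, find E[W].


E[-2X - 6Y - 8] = -2*E[X] - 6*E[Y] - 8
= (-2)*(7) + (-6)*(7) + (-8)
= -14 - 42 - 8 = -64

-64


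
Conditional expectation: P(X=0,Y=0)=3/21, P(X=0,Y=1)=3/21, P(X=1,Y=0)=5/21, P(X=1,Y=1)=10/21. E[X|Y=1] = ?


P(Y=1) = 13/21
E[X|Y=1] = (0*3 + 1*10)/13 = 10/13

10/13


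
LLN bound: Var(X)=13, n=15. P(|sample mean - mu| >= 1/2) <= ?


Var(Xbar) = Var(X)/n = 13/15
Chebyshev: P(|Xbar-mu| >= 1/2) <= Var(Xbar)/(1/2)^2 = (13/15)/(1/4) = 52/15
Bound exceeds 1, so trivial bound: 1

1


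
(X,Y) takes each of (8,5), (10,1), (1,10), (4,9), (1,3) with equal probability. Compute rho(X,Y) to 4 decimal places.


Cov(X,Y) = -7.0800, Var(X) = 13.3600, Var(Y) = 11.8400
rho = Cov/(sqrt(VarX)*sqrt(VarY)) = -0.5629

-0.5629


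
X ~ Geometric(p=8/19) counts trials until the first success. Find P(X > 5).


P(X > 5) = P(first 5 trials all fail) = (1-p)^5 = (11/19)^5 = 161051/2476099

161051/2476099


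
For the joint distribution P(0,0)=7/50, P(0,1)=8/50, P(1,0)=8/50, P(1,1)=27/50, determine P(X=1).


P(X=1) = P(1,0)+P(1,1) = 8/50 + 27/50 = 35/50 = 7/10

7/10


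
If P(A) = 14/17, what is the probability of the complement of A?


P(A') = 1 - P(A) = 1 - 14/17 = 3/17

3/17


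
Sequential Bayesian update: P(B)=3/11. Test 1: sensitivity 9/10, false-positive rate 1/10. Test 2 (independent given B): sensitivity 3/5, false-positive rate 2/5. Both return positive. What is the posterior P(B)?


After test 1: P(+) = 9/10*3/11 + 1/10*8/11 = 7/22
P(B|+) = (27/110)/(7/22) = 27/35
After test 2 (use post1 as new prior): P(+) = 3/5*27/35 + 2/5*8/35 = 97/175
P(B|+,+) = (81/175)/(97/175) = 81/97

81/97


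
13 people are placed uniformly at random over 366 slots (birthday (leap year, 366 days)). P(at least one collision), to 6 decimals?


P(all different) = prod((366-i)/366 for i=0..12) = 0.806071
P(at least one match) = 1 - 0.806071 = 0.193929

0.193929


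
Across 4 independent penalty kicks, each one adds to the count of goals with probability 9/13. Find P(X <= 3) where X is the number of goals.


P(X<=3) = P(X=0) + P(X=1) + P(X=2) + P(X=3)
= 256/28561 + 2304/28561 + 7776/28561 + 11664/28561
= 22000/28561

22000/28561


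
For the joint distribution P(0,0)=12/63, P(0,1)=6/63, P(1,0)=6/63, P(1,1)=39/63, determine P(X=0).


P(X=0) = P(0,0)+P(0,1) = 12/63 + 6/63 = 18/63 = 2/7

2/7


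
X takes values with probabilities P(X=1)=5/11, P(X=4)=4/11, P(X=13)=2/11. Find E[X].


E[X] = sum(x * P(x))
= 1*5/11 + 4*4/11 + 13*2/11
= 47/11

47/11


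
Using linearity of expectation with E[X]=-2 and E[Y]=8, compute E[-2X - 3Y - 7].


E[-2X - 3Y - 7] = -2*E[X] - 3*E[Y] - 7
= (-2)*(-2) + (-3)*(8) + (-7)
= 4 - 24 - 7 = -27

-27


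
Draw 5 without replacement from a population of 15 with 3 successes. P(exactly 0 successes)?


P(X=0) = C(3,0)*C(12,5) / C(15,5)
= 1*792 / 3003
= 792/3003 = 24/91

24/91


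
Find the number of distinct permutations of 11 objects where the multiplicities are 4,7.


11! = 39916800
Denominator: 4!=24 * 7!=5040
Coefficient = 39916800 / 120960 = 330

330


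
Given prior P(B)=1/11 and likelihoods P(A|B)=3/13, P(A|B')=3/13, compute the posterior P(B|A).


P(A) = P(A|B)P(B) + P(A|B')P(B') = 3/13*1/11 + 3/13*10/11 = 3/13
P(B|A) = P(A|B)P(B)/P(A) = (3/143)/(3/13) = 1/11

1/11


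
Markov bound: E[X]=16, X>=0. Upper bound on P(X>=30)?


Markov: P(X >= a) <= E[X]/a
P(X >= 30) <= 16/30 = 8/15

8/15


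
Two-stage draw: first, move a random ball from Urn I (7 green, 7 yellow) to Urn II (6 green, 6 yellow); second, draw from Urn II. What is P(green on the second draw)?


P(transfer green) = 7/14 = 1/2; P(transfer yellow) = 1/2
If green transferred: Urn II has 7 green of 13, so P(green|green moved) = 7/13
If yellow transferred: Urn II has 6 green of 13, so P(green|yellow moved) = 6/13
By total probability: P(green) = 1/2*7/13 + 1/2*6/13 = 1/2

1/2


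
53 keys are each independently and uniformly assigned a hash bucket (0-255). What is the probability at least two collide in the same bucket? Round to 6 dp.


P(all different) = prod((256-i)/256 for i=0..52) = 0.003046
P(at least one match) = 1 - 0.003046 = 0.996954

0.996954


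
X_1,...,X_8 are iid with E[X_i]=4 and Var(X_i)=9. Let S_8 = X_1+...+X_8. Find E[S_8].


E[S_n] = n*E[X_1] = 8*4 = 32

32


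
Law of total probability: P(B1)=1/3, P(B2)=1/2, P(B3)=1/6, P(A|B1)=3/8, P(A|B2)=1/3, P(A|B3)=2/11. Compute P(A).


P(A) = P(A|B1)P(B1) + P(A|B2)P(B2) + P(A|B3)P(B3)
= 3/8*1/3 + 1/3*1/2 + 2/11*1/6
= 1/8 + 1/6 + 1/33 = 85/264

85/264


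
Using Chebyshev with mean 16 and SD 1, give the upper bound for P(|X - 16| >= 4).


k = 4/1 = 4
Chebyshev: P(|X-mu| >= k*sigma) <= 1/k^2 = 1/4^2 = 1/16

1/16


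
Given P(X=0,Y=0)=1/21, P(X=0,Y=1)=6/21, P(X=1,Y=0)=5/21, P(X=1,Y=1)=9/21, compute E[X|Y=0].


P(Y=0) = 6/21
E[X|Y=0] = (0*1 + 1*5)/6 = 5/6

5/6


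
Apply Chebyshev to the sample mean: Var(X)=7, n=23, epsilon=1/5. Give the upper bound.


Var(Xbar) = Var(X)/n = 7/23
Chebyshev: P(|Xbar-mu| >= 1/5) <= Var(Xbar)/(1/5)^2 = (7/23)/(1/25) = 175/23
Bound exceeds 1, so trivial bound: 1

1


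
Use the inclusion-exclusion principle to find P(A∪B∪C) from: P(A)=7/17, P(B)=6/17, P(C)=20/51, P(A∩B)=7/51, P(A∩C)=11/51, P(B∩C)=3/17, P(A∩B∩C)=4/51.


P(A∪B∪C) = P(A)+P(B)+P(C) - P(AB)-P(AC)-P(BC) + P(ABC)
= 7/17+6/17+20/51 - 7/51-11/51-3/17 + 4/51
= 12/17

12/17


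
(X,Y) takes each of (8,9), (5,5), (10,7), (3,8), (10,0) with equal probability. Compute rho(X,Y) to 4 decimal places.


Cov(X,Y) = -3.5600, Var(X) = 7.7600, Var(Y) = 10.1600
rho = Cov/(sqrt(VarX)*sqrt(VarY)) = -0.4009

-0.4009


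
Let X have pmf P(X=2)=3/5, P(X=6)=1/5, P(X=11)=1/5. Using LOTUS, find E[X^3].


E[X^3] = sum(g(x)*P(x))
= 8*3/5 + 216*1/5 + 1331*1/5
= 1571/5

1571/5


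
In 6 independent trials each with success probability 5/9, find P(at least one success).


P(at least one) = 1 - P(none)
P(none) = (1 - 5/9)^6 = (4/9)^6 = 4096/531441
P(at least one) = 1 - 4096/531441 = 527345/531441

527345/531441


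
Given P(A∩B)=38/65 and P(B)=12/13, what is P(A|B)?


P(A|B) = P(A∩B)/P(B) = (38/65)/(60/65) = 38/60 = 19/30

19/30


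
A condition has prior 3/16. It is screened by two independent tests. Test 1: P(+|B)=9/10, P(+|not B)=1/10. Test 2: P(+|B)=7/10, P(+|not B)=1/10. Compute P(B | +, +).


After test 1: P(+) = 9/10*3/16 + 1/10*13/16 = 1/4
P(B|+) = (27/160)/(1/4) = 27/40
After test 2 (use post1 as new prior): P(+) = 7/10*27/40 + 1/10*13/40 = 101/200
P(B|+,+) = (189/400)/(101/200) = 189/202

189/202


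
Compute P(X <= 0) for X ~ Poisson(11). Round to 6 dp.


P(X<=0) = e^(-11)*11^0/0!
≈ 0.0000167017
≈ 0.000017

0.000017


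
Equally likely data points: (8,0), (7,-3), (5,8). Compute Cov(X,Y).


E[X]=20/3, E[Y]=5/3, E[XY]=19/3
Cov(X,Y) = E[XY] - E[X]E[Y] = 19/3 - 20/3*5/3 = -43/9

-43/9


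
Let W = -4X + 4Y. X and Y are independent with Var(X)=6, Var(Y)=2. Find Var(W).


Independence => Cov(X,Y)=0
Var(-4X + 4Y) = (-4)^2*Var(X) + 4^2*Var(Y)
= 16*6 + 16*2 = 128

128


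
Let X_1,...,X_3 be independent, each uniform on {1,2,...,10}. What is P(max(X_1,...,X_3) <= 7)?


P(max <= 7) = P(all X_i <= 7) = (P(X_1 <= 7))^3
= (7/10)^3 = 343/1000

343/1000


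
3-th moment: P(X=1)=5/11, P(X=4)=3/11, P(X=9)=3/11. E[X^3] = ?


E[X^3] = sum(x^3 * P(x))
= 1*5/11 + 64*3/11 + 729*3/11
= 2384/11

2384/11


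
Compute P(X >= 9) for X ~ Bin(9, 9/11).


P(X>=9) = P(X=9)
= 387420489/2357947691
= 387420489/2357947691

387420489/2357947691


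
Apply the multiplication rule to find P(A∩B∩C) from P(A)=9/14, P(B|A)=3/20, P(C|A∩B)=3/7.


P(A∩B∩C) = P(A) * P(B|A) * P(C|A∩B)
= 9/14 * 3/20 * 3/7
= 27/280 * 3/7 = 81/1960

81/1960


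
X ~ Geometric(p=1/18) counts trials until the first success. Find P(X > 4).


P(X > 4) = P(first 4 trials all fail) = (1-p)^4 = (17/18)^4 = 83521/104976

83521/104976


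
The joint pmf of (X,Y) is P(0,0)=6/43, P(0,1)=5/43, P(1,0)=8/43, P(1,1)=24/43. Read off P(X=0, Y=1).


Read from table: P(X=0, Y=1) = 5/43

5/43


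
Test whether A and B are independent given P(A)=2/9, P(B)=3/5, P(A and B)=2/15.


P(A)*P(B) = 2/9*3/5 = 2/15
P(A∩B) = 2/15, which equals P(A)P(B), so independent

Yes, A and B are independent


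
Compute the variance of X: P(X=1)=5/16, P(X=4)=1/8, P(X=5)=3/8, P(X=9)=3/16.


E[X] = 35/8, E[X^2] = 215/8
Var(X) = E[X^2] - (E[X])^2 = 215/8 - (35/8)^2 = 495/64

495/64


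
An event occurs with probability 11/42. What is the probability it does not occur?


P(A') = 1 - P(A) = 1 - 11/42 = 31/42

31/42


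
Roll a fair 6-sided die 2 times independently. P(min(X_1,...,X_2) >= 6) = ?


P(min >= 6) = P(all X_i >= 6) = (P(X_1 >= 6))^2
= (1/6)^2 = 1/36

1/36


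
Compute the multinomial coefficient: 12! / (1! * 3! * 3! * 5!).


12! = 479001600
Denominator: 1!=1 * 3!=6 * 3!=6 * 5!=120
Coefficient = 479001600 / 4320 = 110880

110880


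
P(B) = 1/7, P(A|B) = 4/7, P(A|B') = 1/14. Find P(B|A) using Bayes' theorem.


P(A) = P(A|B)P(B) + P(A|B')P(B') = 4/7*1/7 + 1/14*6/7 = 1/7
P(B|A) = P(A|B)P(B)/P(A) = (4/49)/(1/7) = 4/7

4/7


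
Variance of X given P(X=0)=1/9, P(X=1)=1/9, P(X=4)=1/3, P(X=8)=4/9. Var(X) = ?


E[X] = 5, E[X^2] = 305/9
Var(X) = E[X^2] - (E[X])^2 = 305/9 - (5)^2 = 80/9

80/9


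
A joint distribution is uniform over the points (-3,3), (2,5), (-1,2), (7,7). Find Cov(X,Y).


E[X]=5/4, E[Y]=17/4, E[XY]=12
Cov(X,Y) = E[XY] - E[X]E[Y] = 12 - 5/4*17/4 = 107/16

107/16


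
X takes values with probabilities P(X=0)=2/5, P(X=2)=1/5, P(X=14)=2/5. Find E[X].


E[X] = sum(x * P(x))
= 0*2/5 + 2*1/5 + 14*2/5
= 6

6


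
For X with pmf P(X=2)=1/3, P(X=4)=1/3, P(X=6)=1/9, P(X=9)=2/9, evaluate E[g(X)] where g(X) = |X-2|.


E[|X-2|] = sum(g(x)*P(x))
= 0*1/3 + 2*1/3 + 4*1/9 + 7*2/9
= 8/3

8/3


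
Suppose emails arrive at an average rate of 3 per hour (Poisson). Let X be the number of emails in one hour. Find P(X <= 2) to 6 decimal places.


P(X<=2) = e^(-3)*3^0/0! + e^(-3)*3^1/1! + e^(-3)*3^2/2!
≈ 0.0497870684 + 0.1493612051 + 0.2240418077
= 0.4231900812
≈ 0.423190

0.423190


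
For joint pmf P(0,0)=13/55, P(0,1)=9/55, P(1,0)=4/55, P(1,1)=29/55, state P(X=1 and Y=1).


Read from table: P(X=1, Y=1) = 29/55

29/55


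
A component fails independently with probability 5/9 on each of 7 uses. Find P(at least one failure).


P(at least one) = 1 - P(none)
P(none) = (1 - 5/9)^7 = (4/9)^7 = 16384/4782969
P(at least one) = 1 - 16384/4782969 = 4766585/4782969

4766585/4782969


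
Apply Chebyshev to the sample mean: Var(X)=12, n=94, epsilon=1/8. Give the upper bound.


Var(Xbar) = Var(X)/n = 12/94
Chebyshev: P(|Xbar-mu| >= 1/8) <= Var(Xbar)/(1/8)^2 = (6/47)/(1/64) = 384/47
Bound exceeds 1, so trivial bound: 1

1


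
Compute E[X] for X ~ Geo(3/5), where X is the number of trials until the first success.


For geometric (trials until first success), E[X] = 1/p = 1/(3/5) = 5/3

5/3


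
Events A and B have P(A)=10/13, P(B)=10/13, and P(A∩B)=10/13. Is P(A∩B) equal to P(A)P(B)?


P(A)*P(B) = 10/13*10/13 = 100/169
P(A∩B) = 10/13 != 100/169, so not independent

No, A and B are not independent


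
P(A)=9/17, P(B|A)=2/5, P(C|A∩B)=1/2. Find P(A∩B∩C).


P(A∩B∩C) = P(A) * P(B|A) * P(C|A∩B)
= 9/17 * 2/5 * 1/2
= 18/85 * 1/2 = 9/85

9/85


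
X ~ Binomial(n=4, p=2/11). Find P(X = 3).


P(X=3) = C(4,3) * p^3 * (1-p)^1
= 4 * 8/1331 * 9/11
= 288/14641

288/14641


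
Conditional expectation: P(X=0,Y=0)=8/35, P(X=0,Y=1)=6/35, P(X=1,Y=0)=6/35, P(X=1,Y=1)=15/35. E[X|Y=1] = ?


P(Y=1) = 21/35
E[X|Y=1] = (0*6 + 1*15)/21 = 15/21 = 5/7

5/7


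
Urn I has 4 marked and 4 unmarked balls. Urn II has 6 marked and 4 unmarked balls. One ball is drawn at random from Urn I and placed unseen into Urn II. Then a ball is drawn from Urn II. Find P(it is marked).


P(transfer marked) = 4/8 = 1/2; P(transfer unmarked) = 1/2
If marked transferred: Urn II has 7 marked of 11, so P(marked|marked moved) = 7/11
If unmarked transferred: Urn II has 6 marked of 11, so P(marked|unmarked moved) = 6/11
By total probability: P(marked) = 1/2*7/11 + 1/2*6/11 = 13/22

13/22


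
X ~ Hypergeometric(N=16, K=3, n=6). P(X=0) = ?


P(X=0) = C(3,0)*C(13,6) / C(16,6)
= 1*1716 / 8008
= 1716/8008 = 3/14

3/14


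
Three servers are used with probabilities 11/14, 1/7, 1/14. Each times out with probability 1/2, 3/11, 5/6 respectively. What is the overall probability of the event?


P(A) = P(A|B1)P(B1) + P(A|B2)P(B2) + P(A|B3)P(B3)
= 1/2*11/14 + 3/11*1/7 + 5/6*1/14
= 11/28 + 3/77 + 5/84 = 227/462

227/462


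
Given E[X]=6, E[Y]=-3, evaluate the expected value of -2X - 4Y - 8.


E[-2X - 4Y - 8] = -2*E[X] - 4*E[Y] - 8
= (-2)*(6) + (-4)*(-3) + (-8)
= -12 + 12 - 8 = -8

-8


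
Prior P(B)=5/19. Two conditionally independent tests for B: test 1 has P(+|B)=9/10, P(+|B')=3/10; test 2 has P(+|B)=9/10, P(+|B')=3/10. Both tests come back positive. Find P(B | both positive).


After test 1: P(+) = 9/10*5/19 + 3/10*14/19 = 87/190
P(B|+) = (9/38)/(87/190) = 15/29
After test 2 (use post1 as new prior): P(+) = 9/10*15/29 + 3/10*14/29 = 177/290
P(B|+,+) = (27/58)/(177/290) = 45/59

45/59


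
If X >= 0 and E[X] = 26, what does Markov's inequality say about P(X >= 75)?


Markov: P(X >= a) <= E[X]/a
P(X >= 75) <= 26/75

26/75


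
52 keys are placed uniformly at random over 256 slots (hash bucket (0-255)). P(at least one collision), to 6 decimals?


P(all different) = prod((256-i)/256 for i=0..51) = 0.003823
P(at least one match) = 1 - 0.003823 = 0.996177

0.996177


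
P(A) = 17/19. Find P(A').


P(A') = 1 - P(A) = 1 - 17/19 = 2/19

2/19


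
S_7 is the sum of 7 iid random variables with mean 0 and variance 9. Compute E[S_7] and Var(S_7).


E[S_n] = n*mu = 7*0 = 0
Var(S_n) = n*sigma^2 = 7*9 = 63

E[S_7]=0, Var(S_7)=63


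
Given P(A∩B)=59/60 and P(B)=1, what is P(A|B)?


P(A|B) = P(A∩B)/P(B) = (59/60)/(60/60) = 59/60

59/60


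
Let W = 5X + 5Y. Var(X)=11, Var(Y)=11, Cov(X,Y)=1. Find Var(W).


Var(5X + 5Y) = 5^2*Var(X) + 5^2*Var(Y) + 2*5*5*Cov(X,Y)
= 25*11 + 25*11 + 50*1
= 275 + 275 + 50 = 600

600


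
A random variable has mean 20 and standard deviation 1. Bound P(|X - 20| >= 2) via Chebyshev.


k = 2/1 = 2
Chebyshev: P(|X-mu| >= k*sigma) <= 1/k^2 = 1/2^2 = 1/4

1/4


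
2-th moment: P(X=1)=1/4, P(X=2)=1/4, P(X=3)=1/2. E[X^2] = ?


E[X^2] = sum(x^2 * P(x))
= 1*1/4 + 4*1/4 + 9*1/2
= 23/4

23/4


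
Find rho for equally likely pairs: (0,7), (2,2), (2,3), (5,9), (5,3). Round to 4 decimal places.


Cov(X,Y) = 0.5600, Var(X) = 3.7600, Var(Y) = 7.3600
rho = Cov/(sqrt(VarX)*sqrt(VarY)) = 0.1065

0.1065


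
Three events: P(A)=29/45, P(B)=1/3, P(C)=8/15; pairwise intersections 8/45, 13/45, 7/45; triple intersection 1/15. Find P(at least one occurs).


P(A∪B∪C) = P(A)+P(B)+P(C) - P(AB)-P(AC)-P(BC) + P(ABC)
= 29/45+1/3+8/15 - 8/45-13/45-7/45 + 1/15
= 43/45

43/45


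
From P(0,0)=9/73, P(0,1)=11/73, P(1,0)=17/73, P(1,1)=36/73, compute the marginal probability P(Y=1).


P(Y=1) = P(0,1)+P(1,1) = 11/73 + 36/73 = 47/73

47/73


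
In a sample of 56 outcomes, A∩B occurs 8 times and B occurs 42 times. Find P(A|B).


P(A|B) = P(A∩B)/P(B) = (8/56)/(42/56) = 8/42 = 4/21

4/21


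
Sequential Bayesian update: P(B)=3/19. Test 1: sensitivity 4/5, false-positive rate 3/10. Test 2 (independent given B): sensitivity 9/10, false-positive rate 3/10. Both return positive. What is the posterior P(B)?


After test 1: P(+) = 4/5*3/19 + 3/10*16/19 = 36/95
P(B|+) = (12/95)/(36/95) = 1/3
After test 2 (use post1 as new prior): P(+) = 9/10*1/3 + 3/10*2/3 = 1/2
P(B|+,+) = (3/10)/(1/2) = 3/5

3/5


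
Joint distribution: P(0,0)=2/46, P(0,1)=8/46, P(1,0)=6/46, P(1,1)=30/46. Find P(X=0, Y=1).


Read from table: P(X=0, Y=1) = 8/46 = 4/23

4/23


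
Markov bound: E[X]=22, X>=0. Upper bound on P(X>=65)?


Markov: P(X >= a) <= E[X]/a
P(X >= 65) <= 22/65

22/65


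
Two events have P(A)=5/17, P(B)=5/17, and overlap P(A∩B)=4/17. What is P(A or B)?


P(A∪B) = P(A) + P(B) - P(A∩B)
= 5/17 + 5/17 - 4/17 = 6/17

6/17


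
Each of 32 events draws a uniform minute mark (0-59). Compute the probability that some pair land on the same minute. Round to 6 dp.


P(all different) = prod((60-i)/60 for i=0..31) = 0.000034
P(at least one match) = 1 - 0.000034 = 0.999966

0.999966


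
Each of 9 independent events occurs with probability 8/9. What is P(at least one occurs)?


P(at least one) = 1 - P(none)
P(none) = (1 - 8/9)^9 = (1/9)^9 = 1/387420489
P(at least one) = 1 - 1/387420489 = 387420488/387420489

387420488/387420489


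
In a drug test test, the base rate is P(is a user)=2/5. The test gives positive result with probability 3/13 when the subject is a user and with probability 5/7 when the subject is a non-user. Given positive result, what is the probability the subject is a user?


P(A) = P(A|B)P(B) + P(A|B')P(B') = 3/13*2/5 + 5/7*3/5 = 237/455
P(B|A) = P(A|B)P(B)/P(A) = (6/65)/(237/455) = 14/79

14/79


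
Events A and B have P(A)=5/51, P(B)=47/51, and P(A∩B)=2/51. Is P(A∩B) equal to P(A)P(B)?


P(A)*P(B) = 5/51*47/51 = 235/2601
P(A∩B) = 2/51 != 235/2601, so not independent

No, A and B are not independent


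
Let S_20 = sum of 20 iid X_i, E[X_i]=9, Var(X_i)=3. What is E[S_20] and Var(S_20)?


E[S_n] = n*mu = 20*9 = 180
Var(S_n) = n*sigma^2 = 20*3 = 60

E[S_20]=180, Var(S_20)=60


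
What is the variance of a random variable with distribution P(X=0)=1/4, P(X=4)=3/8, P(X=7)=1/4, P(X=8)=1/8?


E[X] = 17/4, E[X^2] = 105/4
Var(X) = E[X^2] - (E[X])^2 = 105/4 - (17/4)^2 = 131/16

131/16


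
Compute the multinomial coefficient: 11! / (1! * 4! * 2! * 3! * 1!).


11! = 39916800
Denominator: 1!=1 * 4!=24 * 2!=2 * 3!=6 * 1!=1
Coefficient = 39916800 / 288 = 138600

138600


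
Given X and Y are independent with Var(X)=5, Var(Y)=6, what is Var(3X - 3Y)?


Independence => Cov(X,Y)=0
Var(3X - 3Y) = 3^2*Var(X) + (-3)^2*Var(Y)
= 9*5 + 9*6 = 99

99


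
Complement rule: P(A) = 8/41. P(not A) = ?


P(A') = 1 - P(A) = 1 - 8/41 = 33/41

33/41


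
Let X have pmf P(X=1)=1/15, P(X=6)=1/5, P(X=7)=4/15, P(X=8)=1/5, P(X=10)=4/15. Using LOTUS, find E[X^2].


E[X^2] = sum(g(x)*P(x))
= 1*1/15 + 36*1/5 + 49*4/15 + 64*1/5 + 100*4/15
= 299/5

299/5


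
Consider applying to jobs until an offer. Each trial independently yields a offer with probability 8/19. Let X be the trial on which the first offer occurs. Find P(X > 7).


P(X > 7) = P(first 7 trials all fail) = (1-p)^7 = (11/19)^7 = 19487171/893871739

19487171/893871739


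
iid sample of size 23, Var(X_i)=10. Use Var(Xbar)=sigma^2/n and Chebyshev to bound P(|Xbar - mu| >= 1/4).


Var(Xbar) = Var(X)/n = 10/23
Chebyshev: P(|Xbar-mu| >= 1/4) <= Var(Xbar)/(1/4)^2 = (10/23)/(1/16) = 160/23
Bound exceeds 1, so trivial bound: 1

1


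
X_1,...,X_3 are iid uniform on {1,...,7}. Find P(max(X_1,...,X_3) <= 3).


P(max <= 3) = P(all X_i <= 3) = (P(X_1 <= 3))^3
= (3/7)^3 = 27/343

27/343


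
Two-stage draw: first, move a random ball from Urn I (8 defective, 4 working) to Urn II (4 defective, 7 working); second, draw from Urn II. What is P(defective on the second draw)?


P(transfer defective) = 8/12 = 2/3; P(transfer working) = 1/3
If defective transferred: Urn II has 5 defective of 12, so P(defective|defective moved) = 5/12
If working transferred: Urn II has 4 defective of 12, so P(defective|working moved) = 1/3
By total probability: P(defective) = 2/3*5/12 + 1/3*1/3 = 7/18

7/18


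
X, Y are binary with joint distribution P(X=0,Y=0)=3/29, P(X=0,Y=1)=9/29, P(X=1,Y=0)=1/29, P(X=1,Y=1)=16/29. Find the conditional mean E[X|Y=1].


P(Y=1) = 25/29
E[X|Y=1] = (0*9 + 1*16)/25 = 16/25

16/25


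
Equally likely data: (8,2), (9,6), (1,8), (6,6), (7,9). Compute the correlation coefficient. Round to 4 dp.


Cov(X,Y) = -3.0400, Var(X) = 7.7600, Var(Y) = 5.7600
rho = Cov/(sqrt(VarX)*sqrt(VarY)) = -0.4547

-0.4547


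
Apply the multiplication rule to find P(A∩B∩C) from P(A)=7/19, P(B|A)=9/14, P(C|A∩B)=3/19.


P(A∩B∩C) = P(A) * P(B|A) * P(C|A∩B)
= 7/19 * 9/14 * 3/19
= 9/38 * 3/19 = 27/722

27/722


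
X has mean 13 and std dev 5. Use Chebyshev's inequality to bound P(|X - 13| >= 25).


k = 25/5 = 5
Chebyshev: P(|X-mu| >= k*sigma) <= 1/k^2 = 1/5^2 = 1/25

1/25


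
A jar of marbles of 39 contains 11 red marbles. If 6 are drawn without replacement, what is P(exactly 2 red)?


P(X=2) = C(11,2)*C(28,4) / C(39,6)
= 55*20475 / 3262623
= 1126125/3262623 = 4125/11951

4125/11951


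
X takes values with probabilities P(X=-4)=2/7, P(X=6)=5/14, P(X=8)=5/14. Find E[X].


E[X] = sum(x * P(x))
= -4*2/7 + 6*5/14 + 8*5/14
= 27/7

27/7


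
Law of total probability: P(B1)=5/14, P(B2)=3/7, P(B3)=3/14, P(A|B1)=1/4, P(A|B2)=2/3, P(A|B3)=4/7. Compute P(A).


P(A) = P(A|B1)P(B1) + P(A|B2)P(B2) + P(A|B3)P(B3)
= 1/4*5/14 + 2/3*3/7 + 4/7*3/14
= 5/56 + 2/7 + 6/49 = 195/392

195/392


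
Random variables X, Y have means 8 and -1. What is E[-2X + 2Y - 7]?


E[-2X + 2Y - 7] = -2*E[X] + 2*E[Y] - 7
= (-2)*(8) + (2)*(-1) + (-7)
= -16 - 2 - 7 = -25

-25


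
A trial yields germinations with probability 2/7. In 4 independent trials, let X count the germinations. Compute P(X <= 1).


P(X<=1) = P(X=0) + P(X=1)
= 625/2401 + 1000/2401
= 1625/2401

1625/2401


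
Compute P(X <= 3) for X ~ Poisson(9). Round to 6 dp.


P(X<=3) = e^(-9)*9^0/0! + e^(-9)*9^1/1! + e^(-9)*9^2/2! + e^(-9)*9^3/3!
≈ 0.0001234098 + 0.0011106882 + 0.0049980971 + 0.0149942912
= 0.0212264863
≈ 0.021226

0.021226
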